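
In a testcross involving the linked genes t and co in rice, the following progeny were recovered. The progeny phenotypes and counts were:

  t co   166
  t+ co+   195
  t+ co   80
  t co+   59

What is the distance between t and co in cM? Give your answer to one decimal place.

The two most frequent classes, t+ co+ (195) and t co (166), are the parental types, so the F1 was t+ co+ / t co.
The recombinant classes are t+ co and t co+: 80 + 59 = 139.
Recombination frequency = 139/500 = 0.2780 ≈ 27.8%, i.e. 27.8 cM.

27.8 cM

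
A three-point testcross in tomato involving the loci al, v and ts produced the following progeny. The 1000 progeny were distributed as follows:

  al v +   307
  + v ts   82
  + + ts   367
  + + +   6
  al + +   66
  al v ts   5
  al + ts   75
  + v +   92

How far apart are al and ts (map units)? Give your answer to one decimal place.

The two most frequent reciprocal classes, al v + and + + ts, are the parental types, so the F1 was al v + / + + ts.
The two rarest classes, al v ts and + + +, are the double crossovers. Comparing them with the parentals, only the ts allele has switched, so ts is the middle locus and the order is al – ts – v.
Crossovers in the al–ts interval produce the single-crossover classes + v + and al + ts (92 + 75 = 167) plus the double crossovers (11).
RF(al–ts) = (167 + 11) / 1000 = 178/1000 = 0.1780 → 17.8 map units.

17.8 map units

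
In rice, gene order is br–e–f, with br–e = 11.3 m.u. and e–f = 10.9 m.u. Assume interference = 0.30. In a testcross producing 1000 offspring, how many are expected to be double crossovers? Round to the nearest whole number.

Map distances give recombination frequencies of 0.113 and 0.109 for the two intervals.
With interference 0.30 (so coincidence = 0.70), expected double-crossover frequency = 0.113 × 0.109 × 0.70 = 0.00862.
Expected number = 0.00862 × 1000 = 8.62 ≈ 9.

9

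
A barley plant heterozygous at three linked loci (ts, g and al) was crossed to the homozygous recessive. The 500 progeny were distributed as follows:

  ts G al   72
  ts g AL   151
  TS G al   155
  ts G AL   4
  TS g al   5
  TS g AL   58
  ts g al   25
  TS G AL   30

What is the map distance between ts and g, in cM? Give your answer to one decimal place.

27.8 cM

The two most frequent reciprocal classes, ts g AL and TS G al, are the parental types, so the F1 was ts g AL / TS G al.
The two rarest classes, ts G AL and TS g al, are the double crossovers. Comparing them with the parentals, only the g allele has switched, so g is the middle locus and the order is ts – g – al.
Crossovers in the ts–g interval produce the single-crossover classes TS g AL and ts G al (58 + 72 = 130) plus the double crossovers (9).
RF(ts–g) = (130 + 9) / 500 = 139/500 = 0.2780 → 27.8 cM.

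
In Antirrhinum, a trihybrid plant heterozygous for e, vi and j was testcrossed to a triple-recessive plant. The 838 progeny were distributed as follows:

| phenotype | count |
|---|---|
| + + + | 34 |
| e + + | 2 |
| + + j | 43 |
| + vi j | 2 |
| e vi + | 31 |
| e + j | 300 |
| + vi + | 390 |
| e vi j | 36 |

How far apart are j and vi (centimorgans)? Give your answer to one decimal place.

8.8 centimorgans

The two most frequent reciprocal classes, e + j and + vi +, are the parental types, so the F1 was e + j / + vi +.
The two rarest classes, e + + and + vi j, are the double crossovers. Comparing them with the parentals, only the j allele has switched, so j is the middle locus and the order is e – j – vi.
Crossovers in the j–vi interval produce the single-crossover classes e vi j and + + + (36 + 34 = 70) plus the double crossovers (4).
RF(j–vi) = (70 + 4) / 838 = 74/838 = 0.0883 → 8.8 centimorgans.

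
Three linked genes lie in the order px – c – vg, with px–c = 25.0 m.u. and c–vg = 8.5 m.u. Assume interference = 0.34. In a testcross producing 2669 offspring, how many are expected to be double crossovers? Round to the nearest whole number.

Map distances give recombination frequencies of 0.250 and 0.085 for the two intervals.
With interference 0.34 (so coincidence = 0.66), expected double-crossover frequency = 0.250 × 0.085 × 0.66 = 0.01402.
Expected number = 0.01402 × 2669 = 37.43 ≈ 37.

37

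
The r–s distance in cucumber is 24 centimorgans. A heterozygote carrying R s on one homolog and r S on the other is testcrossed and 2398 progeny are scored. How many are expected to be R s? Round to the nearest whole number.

911

A map distance of 24 centimorgans corresponds to a recombination frequency of 0.240.
The F1 is R s / r S, so R s is a parental gamete class with expected frequency (1 − r)/2 = 0.760/2 = 0.3800.
Expected number = 0.3800 × 2398 = 911.24 ≈ 911.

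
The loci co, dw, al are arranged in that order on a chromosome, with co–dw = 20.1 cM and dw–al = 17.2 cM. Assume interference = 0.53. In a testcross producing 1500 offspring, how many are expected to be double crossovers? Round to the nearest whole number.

Map distances give recombination frequencies of 0.201 and 0.172 for the two intervals.
With interference 0.53 (so coincidence = 0.47), expected double-crossover frequency = 0.201 × 0.172 × 0.47 = 0.01625.
Expected number = 0.01625 × 1500 = 24.37 ≈ 24.

24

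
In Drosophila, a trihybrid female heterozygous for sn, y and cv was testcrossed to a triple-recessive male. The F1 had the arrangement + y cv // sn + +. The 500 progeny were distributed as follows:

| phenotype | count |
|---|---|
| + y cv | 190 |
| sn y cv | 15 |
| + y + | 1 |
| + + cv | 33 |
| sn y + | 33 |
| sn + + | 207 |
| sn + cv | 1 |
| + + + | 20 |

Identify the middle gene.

The two rarest classes, + y + and sn + cv, are the double crossovers. Comparing them with the parentals, only the cv allele has switched, so cv is the middle locus and the order is y – cv – sn.

cv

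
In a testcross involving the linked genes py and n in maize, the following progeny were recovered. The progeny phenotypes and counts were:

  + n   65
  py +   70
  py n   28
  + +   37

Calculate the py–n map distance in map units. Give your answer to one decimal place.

32.5 map units

The two most frequent classes, + n (65) and py + (70), are the parental types, so the F1 was + n / py +.
The recombinant classes are + + and py n: 37 + 28 = 65.
Recombination frequency = 65/200 = 0.3250 ≈ 32.5%, i.e. 32.5 map units.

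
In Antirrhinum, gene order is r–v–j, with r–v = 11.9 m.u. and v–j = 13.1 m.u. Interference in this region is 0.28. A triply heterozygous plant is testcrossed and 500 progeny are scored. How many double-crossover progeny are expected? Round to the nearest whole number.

6

Map distances give recombination frequencies of 0.119 and 0.131 for the two intervals.
With interference 0.28 (so coincidence = 0.72), expected double-crossover frequency = 0.119 × 0.131 × 0.72 = 0.01122.
Expected number = 0.01122 × 500 = 5.61 ≈ 6.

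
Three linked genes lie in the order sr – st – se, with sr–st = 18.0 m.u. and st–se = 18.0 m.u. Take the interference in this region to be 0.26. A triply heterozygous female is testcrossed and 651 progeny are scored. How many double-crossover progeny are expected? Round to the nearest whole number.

Map distances give recombination frequencies of 0.180 and 0.180 for the two intervals.
With interference 0.26 (so coincidence = 0.74), expected double-crossover frequency = 0.180 × 0.180 × 0.74 = 0.02398.
Expected number = 0.02398 × 651 = 15.61 ≈ 16.

16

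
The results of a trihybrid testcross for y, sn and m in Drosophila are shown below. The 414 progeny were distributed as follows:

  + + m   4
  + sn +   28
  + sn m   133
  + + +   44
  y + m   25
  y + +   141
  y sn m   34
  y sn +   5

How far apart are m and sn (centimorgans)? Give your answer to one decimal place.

15.0 centimorgans

The two most frequent reciprocal classes, + sn m and y + +, are the parental types, so the F1 was + sn m / y + +.
The two rarest classes, + + m and y sn +, are the double crossovers. Comparing them with the parentals, only the sn allele has switched, so sn is the middle locus and the order is y – sn – m.
Crossovers in the sn–m interval produce the single-crossover classes + sn + and y + m (28 + 25 = 53) plus the double crossovers (9).
RF(sn–m) = (53 + 9) / 414 = 62/414 = 0.1498 → 15.0 centimorgans.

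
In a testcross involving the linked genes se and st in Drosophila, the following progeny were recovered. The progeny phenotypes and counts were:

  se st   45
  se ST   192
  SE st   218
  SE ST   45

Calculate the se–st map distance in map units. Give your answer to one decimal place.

18.0 map units

The two most frequent classes, SE st (218) and se ST (192), are the parental types, so the F1 was SE st / se ST.
The recombinant classes are SE ST and se st: 45 + 45 = 90.
Recombination frequency = 90/500 = 0.1800 ≈ 18.0%, i.e. 18.0 map units.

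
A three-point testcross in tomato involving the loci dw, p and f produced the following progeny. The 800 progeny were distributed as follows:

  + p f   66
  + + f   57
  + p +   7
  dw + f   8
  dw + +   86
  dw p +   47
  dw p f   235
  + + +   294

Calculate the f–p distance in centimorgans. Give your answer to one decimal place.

14.9 centimorgans

The two most frequent reciprocal classes, dw p f and + + +, are the parental types, so the F1 was dw p f / + + +.
The two rarest classes, dw + f and + p +, are the double crossovers. Comparing them with the parentals, only the p allele has switched, so p is the middle locus and the order is f – p – dw.
Crossovers in the f–p interval produce the single-crossover classes dw p + and + + f (47 + 57 = 104) plus the double crossovers (15).
RF(f–p) = (104 + 15) / 800 = 119/800 = 0.1487 → 14.9 centimorgans.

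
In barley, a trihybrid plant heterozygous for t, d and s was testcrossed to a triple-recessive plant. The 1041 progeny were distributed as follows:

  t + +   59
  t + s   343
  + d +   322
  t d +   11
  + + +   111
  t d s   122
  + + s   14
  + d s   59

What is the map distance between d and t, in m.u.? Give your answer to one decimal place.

24.8 m.u.

The two most frequent reciprocal classes, t + s and + d +, are the parental types, so the F1 was t + s / + d +.
The two rarest classes, + + s and t d +, are the double crossovers. Comparing them with the parentals, only the t allele has switched, so t is the middle locus and the order is d – t – s.
Crossovers in the d–t interval produce the single-crossover classes t d s and + + + (122 + 111 = 233) plus the double crossovers (25).
RF(d–t) = (233 + 25) / 1041 = 258/1041 = 0.2478 → 24.8 m.u.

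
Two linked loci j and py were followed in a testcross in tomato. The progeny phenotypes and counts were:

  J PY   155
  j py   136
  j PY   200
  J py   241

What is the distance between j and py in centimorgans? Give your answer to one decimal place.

39.8 centimorgans

The two most frequent classes, J py (241) and j PY (200), are the parental types, so the F1 was J py / j PY.
The recombinant classes are J PY and j py: 155 + 136 = 291.
Recombination frequency = 291/732 = 0.3975 ≈ 39.8%, i.e. 39.8 centimorgans.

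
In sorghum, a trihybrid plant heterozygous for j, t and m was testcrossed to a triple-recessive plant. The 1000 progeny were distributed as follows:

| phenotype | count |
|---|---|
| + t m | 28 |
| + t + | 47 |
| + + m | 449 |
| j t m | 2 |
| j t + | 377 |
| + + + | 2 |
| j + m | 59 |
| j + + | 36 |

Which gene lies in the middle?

The two most frequent reciprocal classes, j t + and + + m, are the parental types, so the F1 was j t + / + + m.
The two rarest classes, j t m and + + +, are the double crossovers. Comparing them with the parentals, only the m allele has switched, so m is the middle locus and the order is t – m – j.

m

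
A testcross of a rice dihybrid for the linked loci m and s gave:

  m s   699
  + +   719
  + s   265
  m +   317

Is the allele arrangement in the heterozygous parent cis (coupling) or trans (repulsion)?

cis

The two most frequent classes are + + (719) and m s (699); these are the parental (non-recombinant) types.
So the F1 carried + + on one chromosome and m s on the other — the recessive alleles are on the same chromosome (cis / coupling).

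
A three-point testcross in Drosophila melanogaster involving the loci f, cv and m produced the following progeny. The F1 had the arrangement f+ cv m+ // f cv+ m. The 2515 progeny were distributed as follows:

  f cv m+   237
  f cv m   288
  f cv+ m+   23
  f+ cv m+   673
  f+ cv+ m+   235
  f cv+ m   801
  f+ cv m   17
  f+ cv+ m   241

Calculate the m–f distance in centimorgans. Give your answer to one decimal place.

The two rarest classes, f+ cv m and f cv+ m+, are the double crossovers. Comparing them with the parentals, only the m allele has switched, so m is the middle locus and the order is cv – m – f.
Crossovers in the m–f interval produce the single-crossover classes f cv m+ and f+ cv+ m (237 + 241 = 478) plus the double crossovers (40).
RF(m–f) = (478 + 40) / 2515 = 518/2515 = 0.2060 → 20.6 centimorgans.

20.6 centimorgans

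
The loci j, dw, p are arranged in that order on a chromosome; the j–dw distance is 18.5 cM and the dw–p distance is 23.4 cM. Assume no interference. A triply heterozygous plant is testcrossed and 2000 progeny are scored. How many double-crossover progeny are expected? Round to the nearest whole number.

Map distances give recombination frequencies of 0.185 and 0.234 for the two intervals.
With no interference, expected double-crossover frequency = 0.185 × 0.234 = 0.04329.
Expected number = 0.04329 × 2000 = 86.58 ≈ 87.

87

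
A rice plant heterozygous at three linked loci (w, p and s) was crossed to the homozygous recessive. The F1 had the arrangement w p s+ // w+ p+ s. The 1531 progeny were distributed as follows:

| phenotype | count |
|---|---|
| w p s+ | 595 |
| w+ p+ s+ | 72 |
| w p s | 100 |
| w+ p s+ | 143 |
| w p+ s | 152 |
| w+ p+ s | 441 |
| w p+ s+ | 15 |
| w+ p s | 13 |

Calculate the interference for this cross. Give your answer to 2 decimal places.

The two rarest classes, w p+ s+ and w+ p s, are the double crossovers. Comparing them with the parentals, only the p allele has switched, so p is the middle locus and the order is s – p – w.
s–p: (172 + 28)/1531 = 0.1306; p–w: (295 + 28)/1531 = 0.2110.
Expected DCO frequency = 0.1306 × 0.2110 ≈ 0.02756; observed = 28/1531 ≈ 0.01829.
Coefficient of coincidence = 0.01829/0.02756 ≈ 0.66; interference = 1 − 0.66 = 0.34.

0.34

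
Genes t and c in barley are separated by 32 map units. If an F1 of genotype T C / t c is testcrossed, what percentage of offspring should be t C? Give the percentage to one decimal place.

A map distance of 32 map units corresponds to a recombination frequency of 0.320.
The F1 is T C / t c, so t C is a recombinant gamete class with expected frequency r/2 = 0.320/2 = 0.1600.
That is 0.1600 = 16.0% of the progeny.

16.0%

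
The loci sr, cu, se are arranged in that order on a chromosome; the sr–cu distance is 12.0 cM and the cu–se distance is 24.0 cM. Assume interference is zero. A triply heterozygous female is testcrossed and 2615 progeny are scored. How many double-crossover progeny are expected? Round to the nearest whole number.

Map distances give recombination frequencies of 0.120 and 0.240 for the two intervals.
With no interference, expected double-crossover frequency = 0.120 × 0.240 = 0.02880.
Expected number = 0.02880 × 2615 = 75.31 ≈ 75.

75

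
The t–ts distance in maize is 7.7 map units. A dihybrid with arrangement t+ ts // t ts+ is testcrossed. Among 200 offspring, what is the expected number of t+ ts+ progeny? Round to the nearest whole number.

8

A map distance of 7.7 map units corresponds to a recombination frequency of 0.077.
The F1 is t+ ts / t ts+, so t+ ts+ is a recombinant gamete class with expected frequency r/2 = 0.077/2 = 0.0385.
Expected number = 0.0385 × 200 = 7.70 ≈ 8.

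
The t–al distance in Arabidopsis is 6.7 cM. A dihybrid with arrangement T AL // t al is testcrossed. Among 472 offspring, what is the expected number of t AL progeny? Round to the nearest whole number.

16

A map distance of 6.7 cM corresponds to a recombination frequency of 0.067.
The F1 is T AL / t al, so t AL is a recombinant gamete class with expected frequency r/2 = 0.067/2 = 0.0335.
Expected number = 0.0335 × 472 = 15.81 ≈ 16.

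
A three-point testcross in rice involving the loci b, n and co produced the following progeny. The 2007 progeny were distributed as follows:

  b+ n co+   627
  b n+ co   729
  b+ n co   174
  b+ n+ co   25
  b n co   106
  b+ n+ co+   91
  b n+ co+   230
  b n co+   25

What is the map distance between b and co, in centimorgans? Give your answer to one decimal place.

The two most frequent reciprocal classes, b n+ co and b+ n co+, are the parental types, so the F1 was b n+ co / b+ n co+.
The two rarest classes, b+ n+ co and b n co+, are the double crossovers. Comparing them with the parentals, only the b allele has switched, so b is the middle locus and the order is n – b – co.
Crossovers in the b–co interval produce the single-crossover classes b n+ co+ and b+ n co (230 + 174 = 404) plus the double crossovers (50).
RF(b–co) = (404 + 50) / 2007 = 454/2007 = 0.2262 → 22.6 centimorgans.

22.6 centimorgans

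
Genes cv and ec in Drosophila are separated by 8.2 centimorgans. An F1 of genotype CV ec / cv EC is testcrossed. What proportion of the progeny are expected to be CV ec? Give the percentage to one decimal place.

A map distance of 8.2 centimorgans corresponds to a recombination frequency of 0.082.
The F1 is CV ec / cv EC, so CV ec is a parental gamete class with expected frequency (1 − r)/2 = 0.918/2 = 0.4590.
That is 0.4590 = 45.9% of the progeny.

45.9%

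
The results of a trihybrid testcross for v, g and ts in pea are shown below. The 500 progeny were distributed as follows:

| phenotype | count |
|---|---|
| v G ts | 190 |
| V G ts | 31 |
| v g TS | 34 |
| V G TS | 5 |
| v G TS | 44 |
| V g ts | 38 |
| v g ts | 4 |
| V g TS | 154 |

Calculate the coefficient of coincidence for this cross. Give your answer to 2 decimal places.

The two most frequent reciprocal classes, v G ts and V g TS, are the parental types, so the F1 was v G ts / V g TS.
The two rarest classes, v g ts and V G TS, are the double crossovers. Comparing them with the parentals, only the g allele has switched, so g is the middle locus and the order is v – g – ts.
v–g: (65 + 9)/500 = 0.1480; g–ts: (82 + 9)/500 = 0.1820.
Expected DCO frequency = 0.1480 × 0.1820 ≈ 0.02694; observed = 9/500 ≈ 0.01800.
Coefficient of coincidence = 0.01800/0.02694 ≈ 0.67.

0.67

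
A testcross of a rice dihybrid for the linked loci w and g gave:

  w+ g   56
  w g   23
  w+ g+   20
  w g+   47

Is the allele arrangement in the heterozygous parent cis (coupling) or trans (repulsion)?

trans

The two most frequent classes are w+ g (56) and w g+ (47); these are the parental (non-recombinant) types.
So the F1 carried w+ g on one chromosome and w g+ on the other — the recessive alleles are on opposite chromosomes (trans / repulsion).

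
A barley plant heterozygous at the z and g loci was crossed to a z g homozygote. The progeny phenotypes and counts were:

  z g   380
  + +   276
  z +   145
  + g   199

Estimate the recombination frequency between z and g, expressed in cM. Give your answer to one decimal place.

The two most frequent classes, + + (276) and z g (380), are the parental types, so the F1 was + + / z g.
The recombinant classes are + g and z +: 199 + 145 = 344.
Recombination frequency = 344/1000 = 0.3440 ≈ 34.4%, i.e. 34.4 cM.

34.4 cM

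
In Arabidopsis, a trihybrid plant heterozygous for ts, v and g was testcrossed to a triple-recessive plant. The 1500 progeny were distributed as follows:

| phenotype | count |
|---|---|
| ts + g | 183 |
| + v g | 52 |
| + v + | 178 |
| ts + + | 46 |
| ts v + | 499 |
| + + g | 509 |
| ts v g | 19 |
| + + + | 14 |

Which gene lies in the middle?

The two most frequent reciprocal classes, ts v + and + + g, are the parental types, so the F1 was ts v + / + + g.
The two rarest classes, ts v g and + + +, are the double crossovers. Comparing them with the parentals, only the g allele has switched, so g is the middle locus and the order is ts – g – v.

g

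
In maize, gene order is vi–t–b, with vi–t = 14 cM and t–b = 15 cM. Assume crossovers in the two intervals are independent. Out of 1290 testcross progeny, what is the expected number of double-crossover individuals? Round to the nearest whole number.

Map distances give recombination frequencies of 0.140 and 0.150 for the two intervals.
With no interference, expected double-crossover frequency = 0.140 × 0.150 = 0.02100.
Expected number = 0.02100 × 1290 = 27.09 ≈ 27.

27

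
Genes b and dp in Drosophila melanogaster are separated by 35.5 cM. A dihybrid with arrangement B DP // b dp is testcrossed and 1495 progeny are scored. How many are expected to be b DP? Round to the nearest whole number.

265

A map distance of 35.5 cM corresponds to a recombination frequency of 0.355.
The F1 is B DP / b dp, so b DP is a recombinant gamete class with expected frequency r/2 = 0.355/2 = 0.1775.
Expected number = 0.1775 × 1495 = 265.36 ≈ 265.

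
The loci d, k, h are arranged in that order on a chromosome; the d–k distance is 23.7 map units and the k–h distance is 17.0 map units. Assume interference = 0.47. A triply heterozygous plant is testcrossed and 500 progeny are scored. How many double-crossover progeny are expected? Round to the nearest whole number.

Map distances give recombination frequencies of 0.237 and 0.170 for the two intervals.
With interference 0.47 (so coincidence = 0.53), expected double-crossover frequency = 0.237 × 0.170 × 0.53 = 0.02135.
Expected number = 0.02135 × 500 = 10.68 ≈ 11.

11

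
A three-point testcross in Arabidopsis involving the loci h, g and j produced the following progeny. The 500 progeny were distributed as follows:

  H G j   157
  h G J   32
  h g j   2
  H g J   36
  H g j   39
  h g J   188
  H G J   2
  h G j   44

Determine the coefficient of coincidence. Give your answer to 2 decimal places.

The two most frequent reciprocal classes, H G j and h g J, are the parental types, so the F1 was H G j / h g J.
The two rarest classes, H G J and h g j, are the double crossovers. Comparing them with the parentals, only the j allele has switched, so j is the middle locus and the order is g – j – h.
g–j: (71 + 4)/500 = 0.1500; j–h: (80 + 4)/500 = 0.1680.
Expected DCO frequency = 0.1500 × 0.1680 ≈ 0.02520; observed = 4/500 ≈ 0.00800.
Coefficient of coincidence = 0.00800/0.02520 ≈ 0.32.

0.32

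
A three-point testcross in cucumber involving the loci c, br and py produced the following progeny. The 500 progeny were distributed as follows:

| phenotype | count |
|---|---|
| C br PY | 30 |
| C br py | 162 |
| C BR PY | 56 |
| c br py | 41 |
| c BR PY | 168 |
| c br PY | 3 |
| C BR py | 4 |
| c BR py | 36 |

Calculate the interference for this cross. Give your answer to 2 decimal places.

The two most frequent reciprocal classes, c BR PY and C br py, are the parental types, so the F1 was c BR PY / C br py.
The two rarest classes, c br PY and C BR py, are the double crossovers. Comparing them with the parentals, only the br allele has switched, so br is the middle locus and the order is c – br – py.
c–br: (97 + 7)/500 = 0.2080; br–py: (66 + 7)/500 = 0.1460.
Expected DCO frequency = 0.2080 × 0.1460 ≈ 0.03037; observed = 7/500 ≈ 0.01400.
Coefficient of coincidence = 0.01400/0.03037 ≈ 0.46; interference = 1 − 0.46 = 0.54.

0.54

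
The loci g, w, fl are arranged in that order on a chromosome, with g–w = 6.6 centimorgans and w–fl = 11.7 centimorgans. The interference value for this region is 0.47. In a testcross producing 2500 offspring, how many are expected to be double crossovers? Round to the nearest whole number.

10

Map distances give recombination frequencies of 0.066 and 0.117 for the two intervals.
With interference 0.47 (so coincidence = 0.53), expected double-crossover frequency = 0.066 × 0.117 × 0.53 = 0.00409.
Expected number = 0.00409 × 2500 = 10.23 ≈ 10.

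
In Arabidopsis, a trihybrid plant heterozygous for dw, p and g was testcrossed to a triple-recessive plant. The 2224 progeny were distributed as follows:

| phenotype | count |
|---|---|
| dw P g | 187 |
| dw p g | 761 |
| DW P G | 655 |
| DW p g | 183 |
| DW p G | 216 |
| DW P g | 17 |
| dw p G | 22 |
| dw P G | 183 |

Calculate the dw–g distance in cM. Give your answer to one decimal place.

The two most frequent reciprocal classes, dw p g and DW P G, are the parental types, so the F1 was dw p g / DW P G.
The two rarest classes, dw p G and DW P g, are the double crossovers. Comparing them with the parentals, only the g allele has switched, so g is the middle locus and the order is p – g – dw.
Crossovers in the g–dw interval produce the single-crossover classes DW p g and dw P G (183 + 183 = 366) plus the double crossovers (39).
RF(g–dw) = (366 + 39) / 2224 = 405/2224 = 0.1821 → 18.2 cM.

18.2 cM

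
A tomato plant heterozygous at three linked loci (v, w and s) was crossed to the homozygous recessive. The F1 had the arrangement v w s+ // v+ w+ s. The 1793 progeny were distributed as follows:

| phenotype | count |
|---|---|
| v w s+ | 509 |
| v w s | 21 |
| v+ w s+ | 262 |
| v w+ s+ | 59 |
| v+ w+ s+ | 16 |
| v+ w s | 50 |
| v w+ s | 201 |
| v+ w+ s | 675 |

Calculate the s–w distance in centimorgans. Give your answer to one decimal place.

The two rarest classes, v w s and v+ w+ s+, are the double crossovers. Comparing them with the parentals, only the s allele has switched, so s is the middle locus and the order is w – s – v.
Crossovers in the w–s interval produce the single-crossover classes v w+ s+ and v+ w s (59 + 50 = 109) plus the double crossovers (37).
RF(w–s) = (109 + 37) / 1793 = 146/1793 = 0.0814 → 8.1 centimorgans.

8.1 centimorgans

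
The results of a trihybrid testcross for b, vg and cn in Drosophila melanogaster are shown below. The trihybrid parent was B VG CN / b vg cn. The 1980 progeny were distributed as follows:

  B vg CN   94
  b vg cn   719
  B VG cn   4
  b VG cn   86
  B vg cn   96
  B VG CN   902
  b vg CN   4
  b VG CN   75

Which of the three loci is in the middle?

cn

The two rarest classes, B VG cn and b vg CN, are the double crossovers. Comparing them with the parentals, only the cn allele has switched, so cn is the middle locus and the order is vg – cn – b.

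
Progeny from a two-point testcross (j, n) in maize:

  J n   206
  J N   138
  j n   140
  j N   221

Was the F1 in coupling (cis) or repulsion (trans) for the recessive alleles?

trans

The two most frequent classes are J n (206) and j N (221); these are the parental (non-recombinant) types.
So the F1 carried J n on one chromosome and j N on the other — the recessive alleles are on opposite chromosomes (trans / repulsion).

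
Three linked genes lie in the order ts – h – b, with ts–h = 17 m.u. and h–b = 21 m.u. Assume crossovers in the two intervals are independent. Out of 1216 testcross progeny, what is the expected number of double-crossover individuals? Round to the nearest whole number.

43

Map distances give recombination frequencies of 0.170 and 0.210 for the two intervals.
With no interference, expected double-crossover frequency = 0.170 × 0.210 = 0.03570.
Expected number = 0.03570 × 1216 = 43.41 ≈ 43.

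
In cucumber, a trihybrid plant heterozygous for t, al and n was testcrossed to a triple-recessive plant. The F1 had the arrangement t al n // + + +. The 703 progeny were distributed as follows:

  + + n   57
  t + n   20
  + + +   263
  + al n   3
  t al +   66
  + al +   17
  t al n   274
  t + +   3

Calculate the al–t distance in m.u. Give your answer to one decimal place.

The two rarest classes, + al n and t + +, are the double crossovers. Comparing them with the parentals, only the t allele has switched, so t is the middle locus and the order is al – t – n.
Crossovers in the al–t interval produce the single-crossover classes t + n and + al + (20 + 17 = 37) plus the double crossovers (6).
RF(al–t) = (37 + 6) / 703 = 43/703 = 0.0612 → 6.1 m.u.

6.1 m.u.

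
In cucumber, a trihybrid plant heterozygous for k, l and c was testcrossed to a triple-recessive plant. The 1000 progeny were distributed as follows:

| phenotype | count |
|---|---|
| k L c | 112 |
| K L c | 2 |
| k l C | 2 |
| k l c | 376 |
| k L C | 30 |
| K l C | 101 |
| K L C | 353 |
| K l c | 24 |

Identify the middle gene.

The two most frequent reciprocal classes, k l c and K L C, are the parental types, so the F1 was k l c / K L C.
The two rarest classes, k l C and K L c, are the double crossovers. Comparing them with the parentals, only the c allele has switched, so c is the middle locus and the order is l – c – k.

c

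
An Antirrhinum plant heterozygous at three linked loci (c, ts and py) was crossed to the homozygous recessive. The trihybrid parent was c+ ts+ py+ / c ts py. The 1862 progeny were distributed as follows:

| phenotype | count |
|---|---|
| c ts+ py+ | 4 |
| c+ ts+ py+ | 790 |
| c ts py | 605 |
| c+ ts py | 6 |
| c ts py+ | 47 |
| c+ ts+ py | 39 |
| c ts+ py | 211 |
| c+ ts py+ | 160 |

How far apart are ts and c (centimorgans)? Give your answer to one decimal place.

20.5 centimorgans

The two rarest classes, c ts+ py+ and c+ ts py, are the double crossovers. Comparing them with the parentals, only the c allele has switched, so c is the middle locus and the order is py – c – ts.
Crossovers in the c–ts interval produce the single-crossover classes c+ ts py+ and c ts+ py (160 + 211 = 371) plus the double crossovers (10).
RF(c–ts) = (371 + 10) / 1862 = 381/1862 = 0.2046 → 20.5 centimorgans.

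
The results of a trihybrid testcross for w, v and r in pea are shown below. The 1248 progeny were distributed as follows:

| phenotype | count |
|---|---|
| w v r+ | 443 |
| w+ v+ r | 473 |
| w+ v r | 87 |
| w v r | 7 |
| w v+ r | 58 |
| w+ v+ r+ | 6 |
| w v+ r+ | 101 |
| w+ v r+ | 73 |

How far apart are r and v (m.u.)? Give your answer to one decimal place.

16.1 m.u.

The two most frequent reciprocal classes, w v r+ and w+ v+ r, are the parental types, so the F1 was w v r+ / w+ v+ r.
The two rarest classes, w v r and w+ v+ r+, are the double crossovers. Comparing them with the parentals, only the r allele has switched, so r is the middle locus and the order is v – r – w.
Crossovers in the v–r interval produce the single-crossover classes w v+ r+ and w+ v r (101 + 87 = 188) plus the double crossovers (13).
RF(v–r) = (188 + 13) / 1248 = 201/1248 = 0.1611 → 16.1 m.u.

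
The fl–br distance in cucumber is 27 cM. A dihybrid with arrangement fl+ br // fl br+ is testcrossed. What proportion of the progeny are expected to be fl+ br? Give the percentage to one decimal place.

A map distance of 27 cM corresponds to a recombination frequency of 0.270.
The F1 is fl+ br / fl br+, so fl+ br is a parental gamete class with expected frequency (1 − r)/2 = 0.730/2 = 0.3650.
That is 0.3650 = 36.5% of the progeny.

36.5%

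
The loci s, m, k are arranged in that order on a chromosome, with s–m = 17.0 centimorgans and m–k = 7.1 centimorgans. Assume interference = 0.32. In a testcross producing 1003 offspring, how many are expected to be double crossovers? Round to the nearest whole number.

Map distances give recombination frequencies of 0.170 and 0.071 for the two intervals.
With interference 0.32 (so coincidence = 0.68), expected double-crossover frequency = 0.170 × 0.071 × 0.68 = 0.00821.
Expected number = 0.00821 × 1003 = 8.23 ≈ 8.

8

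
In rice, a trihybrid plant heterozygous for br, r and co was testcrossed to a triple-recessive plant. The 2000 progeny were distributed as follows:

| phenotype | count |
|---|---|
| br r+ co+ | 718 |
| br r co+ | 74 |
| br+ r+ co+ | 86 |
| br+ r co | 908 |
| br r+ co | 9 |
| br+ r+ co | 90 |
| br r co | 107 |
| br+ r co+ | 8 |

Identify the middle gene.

co

The two most frequent reciprocal classes, br r+ co+ and br+ r co, are the parental types, so the F1 was br r+ co+ / br+ r co.
The two rarest classes, br r+ co and br+ r co+, are the double crossovers. Comparing them with the parentals, only the co allele has switched, so co is the middle locus and the order is br – co – r.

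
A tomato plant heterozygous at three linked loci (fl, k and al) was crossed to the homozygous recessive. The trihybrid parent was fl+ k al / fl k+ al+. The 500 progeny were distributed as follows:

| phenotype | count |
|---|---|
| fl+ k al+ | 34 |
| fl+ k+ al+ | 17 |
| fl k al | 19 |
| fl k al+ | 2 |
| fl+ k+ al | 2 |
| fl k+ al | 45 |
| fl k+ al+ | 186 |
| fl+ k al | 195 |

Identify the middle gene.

k

The two rarest classes, fl+ k+ al and fl k al+, are the double crossovers. Comparing them with the parentals, only the k allele has switched, so k is the middle locus and the order is fl – k – al.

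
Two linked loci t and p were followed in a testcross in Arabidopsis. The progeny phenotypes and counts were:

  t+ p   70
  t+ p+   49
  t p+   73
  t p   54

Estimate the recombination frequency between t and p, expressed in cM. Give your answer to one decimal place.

The two most frequent classes, t+ p (70) and t p+ (73), are the parental types, so the F1 was t+ p / t p+.
The recombinant classes are t+ p+ and t p: 49 + 54 = 103.
Recombination frequency = 103/246 = 0.4187 ≈ 41.9%, i.e. 41.9 cM.

41.9 cM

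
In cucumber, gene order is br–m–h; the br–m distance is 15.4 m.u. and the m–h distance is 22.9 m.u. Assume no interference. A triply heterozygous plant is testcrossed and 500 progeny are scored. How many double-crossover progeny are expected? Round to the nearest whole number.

18

Map distances give recombination frequencies of 0.154 and 0.229 for the two intervals.
With no interference, expected double-crossover frequency = 0.154 × 0.229 = 0.03527.
Expected number = 0.03527 × 500 = 17.63 ≈ 18.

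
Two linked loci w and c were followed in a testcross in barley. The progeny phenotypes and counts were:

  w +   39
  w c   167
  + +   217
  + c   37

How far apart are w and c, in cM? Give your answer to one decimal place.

The two most frequent classes, + + (217) and w c (167), are the parental types, so the F1 was + + / w c.
The recombinant classes are + c and w +: 37 + 39 = 76.
Recombination frequency = 76/460 = 0.1652 ≈ 16.5%, i.e. 16.5 cM.

16.5 cM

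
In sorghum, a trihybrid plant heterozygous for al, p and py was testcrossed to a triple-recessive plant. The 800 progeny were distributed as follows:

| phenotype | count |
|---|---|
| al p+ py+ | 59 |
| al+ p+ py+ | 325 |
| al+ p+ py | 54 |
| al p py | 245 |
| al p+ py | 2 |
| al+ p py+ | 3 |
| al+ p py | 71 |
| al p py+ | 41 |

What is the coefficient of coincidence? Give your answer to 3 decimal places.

0.296

The two most frequent reciprocal classes, al p py and al+ p+ py+, are the parental types, so the F1 was al p py / al+ p+ py+.
The two rarest classes, al p+ py and al+ p py+, are the double crossovers. Comparing them with the parentals, only the p allele has switched, so p is the middle locus and the order is al – p – py.
al–p: (130 + 5)/800 = 0.1688; p–py: (95 + 5)/800 = 0.1250.
Expected DCO frequency = 0.1688 × 0.1250 ≈ 0.02110; observed = 5/800 ≈ 0.00625.
Coefficient of coincidence = 0.00625/0.02110 ≈ 0.296.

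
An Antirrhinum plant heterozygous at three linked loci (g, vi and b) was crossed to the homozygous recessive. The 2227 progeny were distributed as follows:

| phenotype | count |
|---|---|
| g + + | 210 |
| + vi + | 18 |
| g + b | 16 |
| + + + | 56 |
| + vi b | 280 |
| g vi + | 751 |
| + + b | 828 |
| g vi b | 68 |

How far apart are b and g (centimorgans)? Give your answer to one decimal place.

7.1 centimorgans

The two most frequent reciprocal classes, + + b and g vi +, are the parental types, so the F1 was + + b / g vi +.
The two rarest classes, g + b and + vi +, are the double crossovers. Comparing them with the parentals, only the g allele has switched, so g is the middle locus and the order is vi – g – b.
Crossovers in the g–b interval produce the single-crossover classes + + + and g vi b (56 + 68 = 124) plus the double crossovers (34).
RF(g–b) = (124 + 34) / 2227 = 158/2227 = 0.0709 → 7.1 centimorgans.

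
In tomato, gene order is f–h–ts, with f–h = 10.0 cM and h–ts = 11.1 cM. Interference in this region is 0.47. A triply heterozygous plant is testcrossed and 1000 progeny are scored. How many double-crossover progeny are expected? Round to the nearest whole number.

Map distances give recombination frequencies of 0.100 and 0.111 for the two intervals.
With interference 0.47 (so coincidence = 0.53), expected double-crossover frequency = 0.100 × 0.111 × 0.53 = 0.00588.
Expected number = 0.00588 × 1000 = 5.88 ≈ 6.

6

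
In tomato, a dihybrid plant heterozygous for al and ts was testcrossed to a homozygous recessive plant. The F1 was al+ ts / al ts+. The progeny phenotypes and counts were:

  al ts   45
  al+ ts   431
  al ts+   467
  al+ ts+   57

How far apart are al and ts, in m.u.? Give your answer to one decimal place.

The recombinant classes are al+ ts+ and al ts: 57 + 45 = 102.
Recombination frequency = 102/1000 = 0.1020 ≈ 10.2%, i.e. 10.2 m.u.

10.2 m.u.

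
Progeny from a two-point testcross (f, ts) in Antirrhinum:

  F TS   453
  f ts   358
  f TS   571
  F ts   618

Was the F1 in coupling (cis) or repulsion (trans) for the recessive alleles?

trans

The two most frequent classes are F ts (618) and f TS (571); these are the parental (non-recombinant) types.
So the F1 carried F ts on one chromosome and f TS on the other — the recessive alleles are on opposite chromosomes (trans / repulsion).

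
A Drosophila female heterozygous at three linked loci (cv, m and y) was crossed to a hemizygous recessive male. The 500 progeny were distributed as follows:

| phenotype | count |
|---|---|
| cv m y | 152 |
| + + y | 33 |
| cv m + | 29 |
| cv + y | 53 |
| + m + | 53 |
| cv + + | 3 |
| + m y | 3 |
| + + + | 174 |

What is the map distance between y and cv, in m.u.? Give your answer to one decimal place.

The two most frequent reciprocal classes, + + + and cv m y, are the parental types, so the F1 was + + + / cv m y.
The two rarest classes, cv + + and + m y, are the double crossovers. Comparing them with the parentals, only the cv allele has switched, so cv is the middle locus and the order is y – cv – m.
Crossovers in the y–cv interval produce the single-crossover classes + + y and cv m + (33 + 29 = 62) plus the double crossovers (6).
RF(y–cv) = (62 + 6) / 500 = 68/500 = 0.1360 → 13.6 m.u.

13.6 m.u.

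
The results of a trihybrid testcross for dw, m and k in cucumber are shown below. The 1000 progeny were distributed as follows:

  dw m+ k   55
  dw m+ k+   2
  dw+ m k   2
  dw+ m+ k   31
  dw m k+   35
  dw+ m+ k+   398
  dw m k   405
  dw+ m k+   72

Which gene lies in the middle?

dw

The two most frequent reciprocal classes, dw m k and dw+ m+ k+, are the parental types, so the F1 was dw m k / dw+ m+ k+.
The two rarest classes, dw+ m k and dw m+ k+, are the double crossovers. Comparing them with the parentals, only the dw allele has switched, so dw is the middle locus and the order is k – dw – m.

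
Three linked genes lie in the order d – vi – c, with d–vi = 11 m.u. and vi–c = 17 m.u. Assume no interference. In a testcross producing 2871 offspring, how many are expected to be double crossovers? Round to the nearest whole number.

54

Map distances give recombination frequencies of 0.110 and 0.170 for the two intervals.
With no interference, expected double-crossover frequency = 0.110 × 0.170 = 0.01870.
Expected number = 0.01870 × 2871 = 53.69 ≈ 54.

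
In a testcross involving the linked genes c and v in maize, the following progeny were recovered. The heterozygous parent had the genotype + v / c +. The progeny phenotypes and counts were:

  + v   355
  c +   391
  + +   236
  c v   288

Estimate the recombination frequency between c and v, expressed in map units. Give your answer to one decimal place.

41.3 map units

The recombinant classes are + + and c v: 236 + 288 = 524.
Recombination frequency = 524/1270 = 0.4126 ≈ 41.3%, i.e. 41.3 map units.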